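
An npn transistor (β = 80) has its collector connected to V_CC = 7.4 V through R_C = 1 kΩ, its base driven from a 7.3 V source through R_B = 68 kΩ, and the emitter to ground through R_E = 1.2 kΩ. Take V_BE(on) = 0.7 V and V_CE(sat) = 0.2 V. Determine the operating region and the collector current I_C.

Assume active. Base-emitter loop: I_B = (V_BB − V_BE)/(R_B + (β+1)R_E) = (7.3 − 0.7)/(68 + 81×1.2) = 0.04 mA.
I_C = β·I_B = 80×0.04 = 3.2 mA.
V_CE = V_CC − I_C·R_C − I_E·R_E = 7.4 − 3.2×1 − 3.24×1.2 = 0.321 V > V_CE(sat), so the active-region assumption holds.

active; I_C ≈ 3.2 mA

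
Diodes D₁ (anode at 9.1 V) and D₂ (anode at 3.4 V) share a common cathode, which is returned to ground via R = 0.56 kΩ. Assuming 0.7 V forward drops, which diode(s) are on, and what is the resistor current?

Only D₁ conducts; I_R ≈ 15 mA

Assume both conduct. Then node N would need to be at both 9.1−0.7 = 8.4 V and 3.4−0.7 = 2.7 V, which is impossible.
Assume only D₁ conducts: V_N = 9.1 − 0.7 = 8.4 V, so I_R = 8.4/0.56 = 15 mA.
Check D₂: its anode-to-cathode voltage is 3.4 − 8.4 = -5 V < 0.7 V, so it is off. The assumption is consistent.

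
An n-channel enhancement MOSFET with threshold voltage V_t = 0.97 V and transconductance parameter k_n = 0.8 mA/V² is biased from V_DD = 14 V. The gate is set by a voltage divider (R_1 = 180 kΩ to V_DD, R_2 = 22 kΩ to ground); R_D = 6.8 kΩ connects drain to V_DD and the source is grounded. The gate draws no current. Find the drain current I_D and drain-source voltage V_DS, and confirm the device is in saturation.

V_G = V_DD·R_2/(R_1+R_2) = 14×22/202 = 1.52 V. With the source grounded, V_GS = V_G = 1.52 V.
Assume saturation: I_D = (k_n/2)(V_GS − V_t)² = (0.8/2)×(1.52 − 0.97)² = 0.4×0.555² = 0.123 mA.
V_DS = V_DD − I_D·R_D = 14 − 0.123×6.8 = 13.2 V.
Saturation requires V_DS ≥ V_GS − V_t = 0.555 V; 13.2 ≥ 0.555 ✓.

I_D ≈ 0.12 mA, V_DS ≈ 13 V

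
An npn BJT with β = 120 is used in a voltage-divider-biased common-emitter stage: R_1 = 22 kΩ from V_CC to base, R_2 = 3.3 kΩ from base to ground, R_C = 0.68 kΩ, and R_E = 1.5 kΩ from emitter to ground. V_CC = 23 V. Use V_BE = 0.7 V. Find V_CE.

V_CE ≈ 20 V

Thevenize the base divider: V_Th = V_CC·R_2/(R_1+R_2) = 23×3.3/25.3 = 3 V, R_Th = R_1‖R_2 = 2.87 kΩ.
Base-emitter loop: V_Th = I_B·R_Th + V_BE + (β+1)I_B·R_E, so I_B = (3 − 0.7) / (2.87 + 121×1.5) = 0.0125 mA.
I_C = β·I_B = 120×0.0125 = 1.5 mA, and I_E = (β+1)I_B = 1.51 mA.
V_CE = V_CC − I_C·R_C − I_E·R_E = 23 − 1.5×0.68 − 1.51×1.5 = 19.7 V.
V_CE = 19.7 V > 0.2 V confirms active-region operation.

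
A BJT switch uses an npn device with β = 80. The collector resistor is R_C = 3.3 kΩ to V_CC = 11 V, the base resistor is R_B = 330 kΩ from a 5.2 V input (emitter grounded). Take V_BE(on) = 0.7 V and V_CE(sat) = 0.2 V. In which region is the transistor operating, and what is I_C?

active; I_C ≈ 1.1 mA

Assume active. Base-emitter loop: I_B = (V_BB − V_BE)/R_B = (5.2 − 0.7)/330 = 0.0136 mA.
I_C = β·I_B = 80×0.0136 = 1.09 mA.
V_CE = V_CC − I_C·R_C = 11 − 1.09×3.3 = 7.4 V > V_CE(sat), so the active-region assumption holds.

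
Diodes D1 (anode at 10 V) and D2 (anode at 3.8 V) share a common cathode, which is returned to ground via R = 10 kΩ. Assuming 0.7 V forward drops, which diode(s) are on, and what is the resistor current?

Assume both conduct. Then node N would need to be at both 10−0.7 = 9.3 V and 3.8−0.7 = 3.1 V, which is impossible.
Assume only D1 conducts: V_N = 10 − 0.7 = 9.3 V, so I_R = 9.3/10 = 0.93 mA.
Check D2: its anode-to-cathode voltage is 3.8 − 9.3 = -5.5 V < 0.7 V, so it is off. The assumption is consistent.

Only D1 conducts; I_R ≈ 0.93 mA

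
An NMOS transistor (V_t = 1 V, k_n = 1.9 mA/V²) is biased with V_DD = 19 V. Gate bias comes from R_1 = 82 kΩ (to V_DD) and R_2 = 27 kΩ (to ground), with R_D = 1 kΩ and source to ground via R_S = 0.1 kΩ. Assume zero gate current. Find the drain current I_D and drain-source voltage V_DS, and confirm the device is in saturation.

V_G = V_DD·R_2/(R_1+R_2) = 19×27/109 = 4.71 V.
Assume saturation: I_D = (k_n/2)(V_GS − V_t)² with V_GS = V_G − I_D·R_S = 4.71 − 0.1·I_D.
Substituting gives 0.0095·I_D² − 1.7·I_D + 13.1 = 0, with roots I_D = 8.02 or 171 mA.
The root I_D = 171 mA gives V_GS = -12.4 V ≤ V_t, so take I_D = 8.02 mA.
Then V_GS = 3.9 V and V_DS = V_DD − I_D(R_D+R_S) = 19 − 8.02×1.1 = 10.2 V.
Saturation requires V_DS ≥ V_GS − V_t = 2.9 V; 10.2 ≥ 2.9 ✓.

I_D ≈ 8 mA, V_DS ≈ 10 V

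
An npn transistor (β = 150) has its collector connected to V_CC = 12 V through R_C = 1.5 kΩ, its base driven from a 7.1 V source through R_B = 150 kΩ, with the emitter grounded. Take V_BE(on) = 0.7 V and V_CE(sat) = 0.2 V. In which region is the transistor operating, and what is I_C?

active; I_C ≈ 6.4 mA

Assume active. Base-emitter loop: I_B = (V_BB − V_BE)/R_B = (7.1 − 0.7)/150 = 0.0427 mA.
I_C = β·I_B = 150×0.0427 = 6.4 mA.
V_CE = V_CC − I_C·R_C = 12 − 6.4×1.5 = 2.4 V > V_CE(sat), so the active-region assumption holds.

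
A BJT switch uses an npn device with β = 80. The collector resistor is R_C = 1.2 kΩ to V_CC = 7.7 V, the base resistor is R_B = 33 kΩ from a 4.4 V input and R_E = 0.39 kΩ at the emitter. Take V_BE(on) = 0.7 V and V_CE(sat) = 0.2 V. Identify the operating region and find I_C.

Assume active. Base-emitter loop: I_B = (V_BB − V_BE)/(R_B + (β+1)R_E) = (4.4 − 0.7)/(33 + 81×0.39) = 0.0573 mA.
I_C = β·I_B = 80×0.0573 = 4.58 mA.
V_CE = V_CC − I_C·R_C − I_E·R_E = 7.7 − 4.58×1.2 − 4.64×0.39 = 0.391 V > V_CE(sat), so the active-region assumption holds.

active; I_C ≈ 4.6 mA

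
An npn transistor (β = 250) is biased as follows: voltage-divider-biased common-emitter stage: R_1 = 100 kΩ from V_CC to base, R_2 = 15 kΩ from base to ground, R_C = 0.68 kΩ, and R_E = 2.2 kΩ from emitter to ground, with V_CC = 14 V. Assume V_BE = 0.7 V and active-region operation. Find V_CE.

V_CE ≈ 13 V

Thevenize the base divider: V_Th = V_CC·R_2/(R_1+R_2) = 14×15/115 = 1.83 V, R_Th = R_1‖R_2 = 13 kΩ.
Base-emitter loop: V_Th = I_B·R_Th + V_BE + (β+1)I_B·R_E, so I_B = (1.83 − 0.7) / (13 + 251×2.2) = 0.00199 mA.
I_C = β·I_B = 250×0.00199 = 0.498 mA, and I_E = (β+1)I_B = 0.5 mA.
V_CE = V_CC − I_C·R_C − I_E·R_E = 14 − 0.498×0.68 − 0.5×2.2 = 12.6 V.
V_CE = 12.6 V > 0.2 V confirms active-region operation.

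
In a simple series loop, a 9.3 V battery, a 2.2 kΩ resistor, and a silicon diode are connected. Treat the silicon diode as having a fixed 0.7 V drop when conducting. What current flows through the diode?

KVL around the loop: 9.3 = V_D + I·R = 0.7 + I × 2.2 kΩ.
So I = (9.3 − 0.7) / 2.2 kΩ = 8.6 / 2.2 = 3.91 mA.

I ≈ 3.9 mA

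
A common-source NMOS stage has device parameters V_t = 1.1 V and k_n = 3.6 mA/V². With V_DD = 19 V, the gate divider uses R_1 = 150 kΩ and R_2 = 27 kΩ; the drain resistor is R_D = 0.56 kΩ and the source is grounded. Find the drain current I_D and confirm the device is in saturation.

V_G = V_DD·R_2/(R_1+R_2) = 19×27/177 = 2.9 V. With the source grounded, V_GS = V_G = 2.9 V.
Assume saturation: I_D = (k_n/2)(V_GS − V_t)² = (3.6/2)×(2.9 − 1.1)² = 1.8×1.8² = 5.82 mA.
V_DS = V_DD − I_D·R_D = 19 − 5.82×0.56 = 15.7 V.
Saturation requires V_DS ≥ V_GS − V_t = 1.8 V; 15.7 ≥ 1.8 ✓.

I_D ≈ 5.8 mA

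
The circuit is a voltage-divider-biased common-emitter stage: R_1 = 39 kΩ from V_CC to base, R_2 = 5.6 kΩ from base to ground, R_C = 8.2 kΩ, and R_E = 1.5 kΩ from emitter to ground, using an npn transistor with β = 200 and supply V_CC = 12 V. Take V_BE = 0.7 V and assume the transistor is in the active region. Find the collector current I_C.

I_C ≈ 0.53 mA

Thevenize the base divider: V_Th = V_CC·R_2/(R_1+R_2) = 12×5.6/44.6 = 1.51 V, R_Th = R_1‖R_2 = 4.9 kΩ.
Base-emitter loop: V_Th = I_B·R_Th + V_BE + (β+1)I_B·R_E, so I_B = (1.51 − 0.7) / (4.9 + 201×1.5) = 0.00263 mA.
I_C = β·I_B = 200×0.00263 = 0.527 mA, and I_E = (β+1)I_B = 0.529 mA.
V_CE = V_CC − I_C·R_C − I_E·R_E = 12 − 0.527×8.2 − 0.529×1.5 = 6.89 V.
V_CE = 6.89 V > 0.2 V confirms active-region operation.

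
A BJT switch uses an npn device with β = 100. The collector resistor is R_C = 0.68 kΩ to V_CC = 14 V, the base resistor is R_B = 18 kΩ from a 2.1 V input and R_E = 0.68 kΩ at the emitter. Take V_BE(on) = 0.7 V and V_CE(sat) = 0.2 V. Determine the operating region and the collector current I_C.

active; I_C ≈ 1.6 mA

Assume active. Base-emitter loop: I_B = (V_BB − V_BE)/(R_B + (β+1)R_E) = (2.1 − 0.7)/(18 + 101×0.68) = 0.0162 mA.
I_C = β·I_B = 100×0.0162 = 1.62 mA.
V_CE = V_CC − I_C·R_C − I_E·R_E = 14 − 1.62×0.68 − 1.63×0.68 = 11.8 V > V_CE(sat), so the active-region assumption holds.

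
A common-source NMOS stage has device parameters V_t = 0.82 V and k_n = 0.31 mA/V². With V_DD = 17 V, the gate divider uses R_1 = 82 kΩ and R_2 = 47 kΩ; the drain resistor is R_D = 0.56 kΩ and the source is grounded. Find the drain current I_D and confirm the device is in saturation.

I_D ≈ 4.5 mA

V_G = V_DD·R_2/(R_1+R_2) = 17×47/129 = 6.19 V. With the source grounded, V_GS = V_G = 6.19 V.
Assume saturation: I_D = (k_n/2)(V_GS − V_t)² = (0.31/2)×(6.19 − 0.82)² = 0.155×5.37² = 4.48 mA.
V_DS = V_DD − I_D·R_D = 17 − 4.48×0.56 = 14.5 V.
Saturation requires V_DS ≥ V_GS − V_t = 5.37 V; 14.5 ≥ 5.37 ✓.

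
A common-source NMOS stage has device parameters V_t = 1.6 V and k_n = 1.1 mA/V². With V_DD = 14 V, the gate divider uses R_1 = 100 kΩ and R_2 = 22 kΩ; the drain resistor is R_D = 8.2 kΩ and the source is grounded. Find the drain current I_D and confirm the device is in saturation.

I_D ≈ 0.47 mA

V_G = V_DD·R_2/(R_1+R_2) = 14×22/122 = 2.52 V. With the source grounded, V_GS = V_G = 2.52 V.
Assume saturation: I_D = (k_n/2)(V_GS − V_t)² = (1.1/2)×(2.52 − 1.6)² = 0.55×0.925² = 0.47 mA.
V_DS = V_DD − I_D·R_D = 14 − 0.47×8.2 = 10.1 V.
Saturation requires V_DS ≥ V_GS − V_t = 0.925 V; 10.1 ≥ 0.925 ✓.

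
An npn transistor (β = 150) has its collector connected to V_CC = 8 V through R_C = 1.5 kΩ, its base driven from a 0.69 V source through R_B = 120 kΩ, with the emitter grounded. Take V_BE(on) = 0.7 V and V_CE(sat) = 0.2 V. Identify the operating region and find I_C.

cutoff; I_C ≈ 0

V_BB = 0.69 V ≤ V_BE(on) = 0.7 V, so the base-emitter junction is not forward biased.
The transistor is in cutoff: I_B = I_C = 0.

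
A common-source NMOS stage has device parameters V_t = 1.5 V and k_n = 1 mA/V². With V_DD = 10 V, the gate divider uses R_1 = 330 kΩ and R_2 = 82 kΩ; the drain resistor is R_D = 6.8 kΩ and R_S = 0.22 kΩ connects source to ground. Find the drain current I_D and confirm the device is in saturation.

V_G = V_DD·R_2/(R_1+R_2) = 10×82/412 = 1.99 V.
Assume saturation: I_D = (k_n/2)(V_GS − V_t)² with V_GS = V_G − I_D·R_S = 1.99 − 0.22·I_D.
Substituting gives 0.0242·I_D² − 1.11·I_D + 0.12 = 0, with roots I_D = 0.109 or 45.7 mA.
The root I_D = 45.7 mA gives V_GS = -8.06 V ≤ V_t, so take I_D = 0.109 mA.
Then V_GS = 1.97 V and V_DS = V_DD − I_D(R_D+R_S) = 10 − 0.109×7.02 = 9.24 V.
Saturation requires V_DS ≥ V_GS − V_t = 0.466 V; 9.24 ≥ 0.466 ✓.

I_D ≈ 0.11 mA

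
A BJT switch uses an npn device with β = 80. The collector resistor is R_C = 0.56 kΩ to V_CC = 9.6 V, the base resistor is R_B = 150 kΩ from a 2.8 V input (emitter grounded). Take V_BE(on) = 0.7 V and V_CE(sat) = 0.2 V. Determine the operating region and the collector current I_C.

active; I_C ≈ 1.1 mA

Assume active. Base-emitter loop: I_B = (V_BB − V_BE)/R_B = (2.8 − 0.7)/150 = 0.014 mA.
I_C = β·I_B = 80×0.014 = 1.12 mA.
V_CE = V_CC − I_C·R_C = 9.6 − 1.12×0.56 = 8.97 V > V_CE(sat), so the active-region assumption holds.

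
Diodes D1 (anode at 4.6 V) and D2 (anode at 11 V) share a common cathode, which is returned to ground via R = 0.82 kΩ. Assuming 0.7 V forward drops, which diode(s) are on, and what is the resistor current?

Only D2 conducts; I_R ≈ 13 mA

Assume both conduct. Then node N would need to be at both 4.6−0.7 = 3.9 V and 11−0.7 = 10.3 V, which is impossible.
Assume only D2 conducts: V_N = 11 − 0.7 = 10.3 V, so I_R = 10.3/0.82 = 12.6 mA.
Check D1: its anode-to-cathode voltage is 4.6 − 10.3 = -5.7 V < 0.7 V, so it is off. The assumption is consistent.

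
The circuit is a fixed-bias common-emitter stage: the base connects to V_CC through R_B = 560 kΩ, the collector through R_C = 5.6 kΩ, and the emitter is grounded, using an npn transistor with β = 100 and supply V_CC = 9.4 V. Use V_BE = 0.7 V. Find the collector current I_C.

Base loop: V_CC = I_B·R_B + V_BE, so I_B = (9.4 − 0.7)/560 kΩ = 0.0155 mA.
In the active region I_C = β·I_B = 100 × 0.0155 = 1.55 mA.
Collector loop: V_CE = V_CC − I_C·R_C = 9.4 − 1.55×5.6 = 0.7 V.
Since V_CE = 0.7 V > V_CE(sat) ≈ 0.2 V, the transistor is in the active region as assumed.

I_C ≈ 1.6 mA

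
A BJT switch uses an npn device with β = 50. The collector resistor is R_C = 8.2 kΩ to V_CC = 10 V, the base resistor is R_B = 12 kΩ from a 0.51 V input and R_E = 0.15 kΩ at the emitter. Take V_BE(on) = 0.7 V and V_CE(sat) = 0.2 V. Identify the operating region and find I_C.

cutoff; I_C ≈ 0

V_BB = 0.51 V ≤ V_BE(on) = 0.7 V, so the base-emitter junction is not forward biased.
The transistor is in cutoff: I_B = I_C = 0.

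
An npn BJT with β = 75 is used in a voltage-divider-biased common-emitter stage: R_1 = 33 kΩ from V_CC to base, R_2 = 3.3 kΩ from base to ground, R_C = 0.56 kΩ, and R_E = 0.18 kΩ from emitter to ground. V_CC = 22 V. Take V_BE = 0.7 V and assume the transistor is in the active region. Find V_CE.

Thevenize the base divider: V_Th = V_CC·R_2/(R_1+R_2) = 22×3.3/36.3 = 2 V, R_Th = R_1‖R_2 = 3 kΩ.
Base-emitter loop: V_Th = I_B·R_Th + V_BE + (β+1)I_B·R_E, so I_B = (2 − 0.7) / (3 + 76×0.18) = 0.0779 mA.
I_C = β·I_B = 75×0.0779 = 5.85 mA, and I_E = (β+1)I_B = 5.92 mA.
V_CE = V_CC − I_C·R_C − I_E·R_E = 22 − 5.85×0.56 − 5.92×0.18 = 17.7 V.
V_CE = 17.7 V > 0.2 V confirms active-region operation.

V_CE ≈ 18 V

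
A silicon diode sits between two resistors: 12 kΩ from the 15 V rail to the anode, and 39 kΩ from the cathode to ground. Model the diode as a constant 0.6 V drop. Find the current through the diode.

The two resistors are in series with the diode, so KVL gives 15 = I·12 + 0.6 + I·39.
I = (15 − 0.6) / (12 + 39) kΩ = 14.4 / 51 = 0.282 mA.

I ≈ 0.28 mA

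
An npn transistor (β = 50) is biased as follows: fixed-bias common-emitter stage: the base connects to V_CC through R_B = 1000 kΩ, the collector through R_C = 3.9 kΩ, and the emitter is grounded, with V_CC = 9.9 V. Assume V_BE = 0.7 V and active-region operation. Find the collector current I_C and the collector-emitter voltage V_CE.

Base loop: V_CC = I_B·R_B + V_BE, so I_B = (9.9 − 0.7)/1000 kΩ = 0.0092 mA.
In the active region I_C = β·I_B = 50 × 0.0092 = 0.46 mA.
Collector loop: V_CE = V_CC − I_C·R_C = 9.9 − 0.46×3.9 = 8.11 V.
Since V_CE = 8.11 V > V_CE(sat) ≈ 0.2 V, the transistor is in the active region as assumed.

I_C ≈ 0.46 mA, V_CE ≈ 8.1 V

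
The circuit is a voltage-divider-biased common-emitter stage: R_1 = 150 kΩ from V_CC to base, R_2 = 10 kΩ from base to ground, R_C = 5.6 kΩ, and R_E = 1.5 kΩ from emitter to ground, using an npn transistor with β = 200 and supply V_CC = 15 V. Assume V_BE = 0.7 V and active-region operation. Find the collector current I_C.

I_C ≈ 0.15 mA

Thevenize the base divider: V_Th = V_CC·R_2/(R_1+R_2) = 15×10/160 = 0.938 V, R_Th = R_1‖R_2 = 9.38 kΩ.
Base-emitter loop: V_Th = I_B·R_Th + V_BE + (β+1)I_B·R_E, so I_B = (0.938 − 0.7) / (9.38 + 201×1.5) = 0.000764 mA.
I_C = β·I_B = 200×0.000764 = 0.153 mA, and I_E = (β+1)I_B = 0.154 mA.
V_CE = V_CC − I_C·R_C − I_E·R_E = 15 − 0.153×5.6 − 0.154×1.5 = 13.9 V.
V_CE = 13.9 V > 0.2 V confirms active-region operation.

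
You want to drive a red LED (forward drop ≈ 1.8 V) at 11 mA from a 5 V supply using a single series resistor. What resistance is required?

R ≈ 0.29 kΩ

The resistor drops V_S − V_D = 5 − 1.8 = 3.2 V at 11 mA.
R = 3.2 V / 11 mA = 0.291 kΩ.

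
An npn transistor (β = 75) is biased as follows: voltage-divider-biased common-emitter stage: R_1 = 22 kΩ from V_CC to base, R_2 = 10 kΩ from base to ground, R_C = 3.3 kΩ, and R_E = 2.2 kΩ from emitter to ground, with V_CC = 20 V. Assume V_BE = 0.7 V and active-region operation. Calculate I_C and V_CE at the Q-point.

I_C ≈ 2.4 mA, V_CE ≈ 6.8 V

Thevenize the base divider: V_Th = V_CC·R_2/(R_1+R_2) = 20×10/32 = 6.25 V, R_Th = R_1‖R_2 = 6.88 kΩ.
Base-emitter loop: V_Th = I_B·R_Th + V_BE + (β+1)I_B·R_E, so I_B = (6.25 − 0.7) / (6.88 + 76×2.2) = 0.0319 mA.
I_C = β·I_B = 75×0.0319 = 2.39 mA, and I_E = (β+1)I_B = 2.42 mA.
V_CE = V_CC − I_C·R_C − I_E·R_E = 20 − 2.39×3.3 − 2.42×2.2 = 6.78 V.
V_CE = 6.78 V > 0.2 V confirms active-region operation.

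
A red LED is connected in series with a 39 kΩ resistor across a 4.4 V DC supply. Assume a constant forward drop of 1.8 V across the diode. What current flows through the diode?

KVL around the loop: 4.4 = V_D + I·R = 1.8 + I × 39 kΩ.
So I = (4.4 − 1.8) / 39 kΩ = 2.6 / 39 = 0.0667 mA.

I ≈ 0.067 mA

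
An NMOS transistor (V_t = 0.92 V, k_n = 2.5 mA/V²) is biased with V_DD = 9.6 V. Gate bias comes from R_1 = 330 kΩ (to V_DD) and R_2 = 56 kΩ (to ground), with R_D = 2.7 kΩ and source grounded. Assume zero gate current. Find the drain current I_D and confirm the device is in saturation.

I_D ≈ 0.28 mA

V_G = V_DD·R_2/(R_1+R_2) = 9.6×56/386 = 1.39 V. With the source grounded, V_GS = V_G = 1.39 V.
Assume saturation: I_D = (k_n/2)(V_GS − V_t)² = (2.5/2)×(1.39 − 0.92)² = 1.25×0.473² = 0.279 mA.
V_DS = V_DD − I_D·R_D = 9.6 − 0.279×2.7 = 8.85 V.
Saturation requires V_DS ≥ V_GS − V_t = 0.473 V; 8.85 ≥ 0.473 ✓.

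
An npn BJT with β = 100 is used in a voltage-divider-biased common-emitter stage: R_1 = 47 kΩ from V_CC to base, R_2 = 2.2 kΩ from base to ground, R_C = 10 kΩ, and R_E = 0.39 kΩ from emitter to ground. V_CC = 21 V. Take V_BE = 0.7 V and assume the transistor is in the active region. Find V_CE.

Thevenize the base divider: V_Th = V_CC·R_2/(R_1+R_2) = 21×2.2/49.2 = 0.939 V, R_Th = R_1‖R_2 = 2.1 kΩ.
Base-emitter loop: V_Th = I_B·R_Th + V_BE + (β+1)I_B·R_E, so I_B = (0.939 − 0.7) / (2.1 + 101×0.39) = 0.00576 mA.
I_C = β·I_B = 100×0.00576 = 0.576 mA, and I_E = (β+1)I_B = 0.582 mA.
V_CE = V_CC − I_C·R_C − I_E·R_E = 21 − 0.576×10 − 0.582×0.39 = 15 V.
V_CE = 15 V > 0.2 V confirms active-region operation.

V_CE ≈ 15 V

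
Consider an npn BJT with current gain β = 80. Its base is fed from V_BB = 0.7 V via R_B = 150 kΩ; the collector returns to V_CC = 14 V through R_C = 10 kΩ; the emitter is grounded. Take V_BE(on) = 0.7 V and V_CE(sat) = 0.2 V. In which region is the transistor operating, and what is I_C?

V_BB = 0.7 V ≤ V_BE(on) = 0.7 V, so the base-emitter junction is not forward biased.
The transistor is in cutoff: I_B = I_C = 0.

cutoff; I_C ≈ 0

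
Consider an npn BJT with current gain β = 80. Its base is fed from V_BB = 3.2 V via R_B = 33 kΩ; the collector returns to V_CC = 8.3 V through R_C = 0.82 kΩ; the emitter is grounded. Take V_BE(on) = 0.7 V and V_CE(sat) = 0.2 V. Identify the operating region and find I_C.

Assume active. Base-emitter loop: I_B = (V_BB − V_BE)/R_B = (3.2 − 0.7)/33 = 0.0758 mA.
I_C = β·I_B = 80×0.0758 = 6.06 mA.
V_CE = V_CC − I_C·R_C = 8.3 − 6.06×0.82 = 3.33 V > V_CE(sat), so the active-region assumption holds.

active; I_C ≈ 6.1 mA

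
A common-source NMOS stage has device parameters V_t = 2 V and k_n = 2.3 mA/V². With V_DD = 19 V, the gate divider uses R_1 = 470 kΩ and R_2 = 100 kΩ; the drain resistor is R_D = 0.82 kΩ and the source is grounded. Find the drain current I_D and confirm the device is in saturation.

V_G = V_DD·R_2/(R_1+R_2) = 19×100/570 = 3.33 V. With the source grounded, V_GS = V_G = 3.33 V.
Assume saturation: I_D = (k_n/2)(V_GS − V_t)² = (2.3/2)×(3.33 − 2)² = 1.15×1.33² = 2.04 mA.
V_DS = V_DD − I_D·R_D = 19 − 2.04×0.82 = 17.3 V.
Saturation requires V_DS ≥ V_GS − V_t = 1.33 V; 17.3 ≥ 1.33 ✓.

I_D ≈ 2 mA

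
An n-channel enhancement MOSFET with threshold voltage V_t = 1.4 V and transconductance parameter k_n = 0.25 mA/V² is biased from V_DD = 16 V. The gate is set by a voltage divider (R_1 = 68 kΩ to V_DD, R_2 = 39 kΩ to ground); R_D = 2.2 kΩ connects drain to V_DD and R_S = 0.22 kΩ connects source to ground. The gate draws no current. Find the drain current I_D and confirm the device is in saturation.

I_D ≈ 2 mA

V_G = V_DD·R_2/(R_1+R_2) = 16×39/107 = 5.83 V.
Assume saturation: I_D = (k_n/2)(V_GS − V_t)² with V_GS = V_G − I_D·R_S = 5.83 − 0.22·I_D.
Substituting gives 0.00605·I_D² − 1.24·I_D + 2.46 = 0, with roots I_D = 1.99 or 204 mA.
The root I_D = 204 mA gives V_GS = -39 V ≤ V_t, so take I_D = 1.99 mA.
Then V_GS = 5.39 V and V_DS = V_DD − I_D(R_D+R_S) = 16 − 1.99×2.42 = 11.2 V.
Saturation requires V_DS ≥ V_GS − V_t = 3.99 V; 11.2 ≥ 3.99 ✓.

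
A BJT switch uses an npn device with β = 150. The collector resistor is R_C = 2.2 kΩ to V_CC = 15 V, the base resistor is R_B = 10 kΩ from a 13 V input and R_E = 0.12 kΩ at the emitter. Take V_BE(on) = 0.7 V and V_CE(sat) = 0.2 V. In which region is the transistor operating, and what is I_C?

saturation; I_C ≈ 6.3 mA

Assume active: I_B = (13 − 0.7)/(10 + 151×0.12) = 0.437 mA, I_C = β·I_B = 65.6 mA.
Then V_CE = 15 − 65.6×2.2 − 66×0.12 = -137 V < 0.2 V — the active assumption fails.
Re-solve with V_CE = 0.2 V. KCL at the emitter: V_E/R_E = (V_BB−0.7−V_E)/R_B + (V_CC−0.2−V_E)/R_C, giving V_E = 0.895 V.
I_C = (V_CC − 0.2 − V_E)/R_C = (14.8 − 0.895)/2.2 = 6.32 mA.
Check: I_B = (12.3 − 0.895)/10 = 1.14 mA, and β·I_B = 171 mA > I_C, confirming saturation.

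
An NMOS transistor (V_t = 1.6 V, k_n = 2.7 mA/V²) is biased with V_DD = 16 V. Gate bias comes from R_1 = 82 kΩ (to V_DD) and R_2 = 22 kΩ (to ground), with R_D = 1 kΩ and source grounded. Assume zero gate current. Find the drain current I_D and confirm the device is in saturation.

I_D ≈ 4.3 mA

V_G = V_DD·R_2/(R_1+R_2) = 16×22/104 = 3.38 V. With the source grounded, V_GS = V_G = 3.38 V.
Assume saturation: I_D = (k_n/2)(V_GS − V_t)² = (2.7/2)×(3.38 − 1.6)² = 1.35×1.78² = 4.3 mA.
V_DS = V_DD − I_D·R_D = 16 − 4.3×1 = 11.7 V.
Saturation requires V_DS ≥ V_GS − V_t = 1.78 V; 11.7 ≥ 1.78 ✓.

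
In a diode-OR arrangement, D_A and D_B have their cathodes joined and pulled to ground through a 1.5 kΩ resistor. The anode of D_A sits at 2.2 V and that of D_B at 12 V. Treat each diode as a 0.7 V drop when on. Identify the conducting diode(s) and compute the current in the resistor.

Only D_B conducts; I_R ≈ 7.5 mA

Assume both conduct. Then node N would need to be at both 2.2−0.7 = 1.5 V and 12−0.7 = 11.3 V, which is impossible.
Assume only D_B conducts: V_N = 12 − 0.7 = 11.3 V, so I_R = 11.3/1.5 = 7.53 mA.
Check D_A: its anode-to-cathode voltage is 2.2 − 11.3 = -9.1 V < 0.7 V, so it is off. The assumption is consistent.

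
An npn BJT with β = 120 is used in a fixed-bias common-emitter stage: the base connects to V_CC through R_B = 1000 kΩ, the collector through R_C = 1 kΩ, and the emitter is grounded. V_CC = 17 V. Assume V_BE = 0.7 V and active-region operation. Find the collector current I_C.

Base loop: V_CC = I_B·R_B + V_BE, so I_B = (17 − 0.7)/1000 kΩ = 0.0163 mA.
In the active region I_C = β·I_B = 120 × 0.0163 = 1.96 mA.
Collector loop: V_CE = V_CC − I_C·R_C = 17 − 1.96×1 = 15 V.
Since V_CE = 15 V > V_CE(sat) ≈ 0.2 V, the transistor is in the active region as assumed.

I_C ≈ 2 mA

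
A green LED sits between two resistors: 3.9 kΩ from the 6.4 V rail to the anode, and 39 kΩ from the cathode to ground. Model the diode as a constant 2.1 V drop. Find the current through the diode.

The two resistors are in series with the diode, so KVL gives 6.4 = I·3.9 + 2.1 + I·39.
I = (6.4 − 2.1) / (3.9 + 39) kΩ = 4.3 / 42.9 = 0.1 mA.

I ≈ 0.1 mA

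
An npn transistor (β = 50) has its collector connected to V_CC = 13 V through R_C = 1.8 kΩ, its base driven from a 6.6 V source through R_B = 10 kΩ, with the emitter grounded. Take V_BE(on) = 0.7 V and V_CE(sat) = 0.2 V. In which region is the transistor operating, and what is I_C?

Assume active: I_B = (6.6 − 0.7)/10 = 0.59 mA, giving I_C = β·I_B = 29.5 mA.
But then V_CE = 13 − 29.5×1.8 = -40.1 V < V_CE(sat) = 0.2 V — impossible in the active region.
So the transistor is saturated. With V_CE = 0.2 V, I_C = (V_CC − 0.2)/R_C = 12.8/1.8 = 7.11 mA.
Check: β·I_B = 29.5 mA > I_C = 7.11 mA, confirming saturation.

saturation; I_C ≈ 7.1 mA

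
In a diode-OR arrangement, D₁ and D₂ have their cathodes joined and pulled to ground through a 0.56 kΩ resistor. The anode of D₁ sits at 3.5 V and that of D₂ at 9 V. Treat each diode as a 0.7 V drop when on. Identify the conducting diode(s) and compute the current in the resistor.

Assume both conduct. Then node N would need to be at both 3.5−0.7 = 2.8 V and 9−0.7 = 8.3 V, which is impossible.
Assume only D₂ conducts: V_N = 9 − 0.7 = 8.3 V, so I_R = 8.3/0.56 = 14.8 mA.
Check D₁: its anode-to-cathode voltage is 3.5 − 8.3 = -4.8 V < 0.7 V, so it is off. The assumption is consistent.

Only D₂ conducts; I_R ≈ 15 mA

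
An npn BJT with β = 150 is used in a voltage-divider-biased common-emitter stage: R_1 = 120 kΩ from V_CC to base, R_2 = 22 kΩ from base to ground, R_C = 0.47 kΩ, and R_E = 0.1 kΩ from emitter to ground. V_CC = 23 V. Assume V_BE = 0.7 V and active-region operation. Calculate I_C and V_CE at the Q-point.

Thevenize the base divider: V_Th = V_CC·R_2/(R_1+R_2) = 23×22/142 = 3.56 V, R_Th = R_1‖R_2 = 18.6 kΩ.
Base-emitter loop: V_Th = I_B·R_Th + V_BE + (β+1)I_B·R_E, so I_B = (3.56 − 0.7) / (18.6 + 151×0.1) = 0.085 mA.
I_C = β·I_B = 150×0.085 = 12.7 mA, and I_E = (β+1)I_B = 12.8 mA.
V_CE = V_CC − I_C·R_C − I_E·R_E = 23 − 12.7×0.47 − 12.8×0.1 = 15.7 V.
V_CE = 15.7 V > 0.2 V confirms active-region operation.

I_C ≈ 13 mA, V_CE ≈ 16 V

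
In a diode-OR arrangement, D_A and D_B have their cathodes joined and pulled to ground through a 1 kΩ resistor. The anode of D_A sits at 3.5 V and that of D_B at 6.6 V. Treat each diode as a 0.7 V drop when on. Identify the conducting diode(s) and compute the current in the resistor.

Assume both conduct. Then node N would need to be at both 3.5−0.7 = 2.8 V and 6.6−0.7 = 5.9 V, which is impossible.
Assume only D_B conducts: V_N = 6.6 − 0.7 = 5.9 V, so I_R = 5.9/1 = 5.9 mA.
Check D_A: its anode-to-cathode voltage is 3.5 − 5.9 = -2.4 V < 0.7 V, so it is off. The assumption is consistent.

Only D_B conducts; I_R ≈ 5.9 mA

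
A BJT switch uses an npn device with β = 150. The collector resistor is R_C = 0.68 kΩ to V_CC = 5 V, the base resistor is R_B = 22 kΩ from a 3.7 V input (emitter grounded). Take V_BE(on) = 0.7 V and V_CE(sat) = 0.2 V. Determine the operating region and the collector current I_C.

Assume active: I_B = (3.7 − 0.7)/22 = 0.136 mA, giving I_C = β·I_B = 20.5 mA.
But then V_CE = 5 − 20.5×0.68 = -8.91 V < V_CE(sat) = 0.2 V — impossible in the active region.
So the transistor is saturated. With V_CE = 0.2 V, I_C = (V_CC − 0.2)/R_C = 4.8/0.68 = 7.06 mA.
Check: β·I_B = 20.5 mA > I_C = 7.06 mA, confirming saturation.

saturation; I_C ≈ 7.1 mA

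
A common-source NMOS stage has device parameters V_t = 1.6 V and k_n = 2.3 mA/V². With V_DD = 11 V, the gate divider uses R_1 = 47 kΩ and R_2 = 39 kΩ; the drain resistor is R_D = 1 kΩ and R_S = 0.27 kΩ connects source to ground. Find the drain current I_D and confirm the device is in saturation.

I_D ≈ 4.9 mA

V_G = V_DD·R_2/(R_1+R_2) = 11×39/86 = 4.99 V.
Assume saturation: I_D = (k_n/2)(V_GS − V_t)² with V_GS = V_G − I_D·R_S = 4.99 − 0.27·I_D.
Substituting gives 0.0838·I_D² − 3.1·I_D + 13.2 = 0, with roots I_D = 4.9 or 32.1 mA.
The root I_D = 32.1 mA gives V_GS = -3.69 V ≤ V_t, so take I_D = 4.9 mA.
Then V_GS = 3.66 V and V_DS = V_DD − I_D(R_D+R_S) = 11 − 4.9×1.27 = 4.77 V.
Saturation requires V_DS ≥ V_GS − V_t = 2.06 V; 4.77 ≥ 2.06 ✓.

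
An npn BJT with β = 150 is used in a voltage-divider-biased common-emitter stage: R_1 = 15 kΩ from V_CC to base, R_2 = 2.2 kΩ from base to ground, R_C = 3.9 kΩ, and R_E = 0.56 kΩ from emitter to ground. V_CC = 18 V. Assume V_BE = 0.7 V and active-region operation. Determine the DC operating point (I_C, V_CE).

Thevenize the base divider: V_Th = V_CC·R_2/(R_1+R_2) = 18×2.2/17.2 = 2.3 V, R_Th = R_1‖R_2 = 1.92 kΩ.
Base-emitter loop: V_Th = I_B·R_Th + V_BE + (β+1)I_B·R_E, so I_B = (2.3 − 0.7) / (1.92 + 151×0.56) = 0.0185 mA.
I_C = β·I_B = 150×0.0185 = 2.78 mA, and I_E = (β+1)I_B = 2.8 mA.
V_CE = V_CC − I_C·R_C − I_E·R_E = 18 − 2.78×3.9 − 2.8×0.56 = 5.59 V.
V_CE = 5.59 V > 0.2 V confirms active-region operation.

I_C ≈ 2.8 mA, V_CE ≈ 5.6 V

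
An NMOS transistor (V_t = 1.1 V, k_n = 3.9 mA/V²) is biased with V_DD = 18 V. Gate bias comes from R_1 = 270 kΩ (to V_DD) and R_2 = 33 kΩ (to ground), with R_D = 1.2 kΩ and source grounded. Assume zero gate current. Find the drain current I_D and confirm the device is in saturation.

I_D ≈ 1.4 mA

V_G = V_DD·R_2/(R_1+R_2) = 18×33/303 = 1.96 V. With the source grounded, V_GS = V_G = 1.96 V.
Assume saturation: I_D = (k_n/2)(V_GS − V_t)² = (3.9/2)×(1.96 − 1.1)² = 1.95×0.86² = 1.44 mA.
V_DS = V_DD − I_D·R_D = 18 − 1.44×1.2 = 16.3 V.
Saturation requires V_DS ≥ V_GS − V_t = 0.86 V; 16.3 ≥ 0.86 ✓.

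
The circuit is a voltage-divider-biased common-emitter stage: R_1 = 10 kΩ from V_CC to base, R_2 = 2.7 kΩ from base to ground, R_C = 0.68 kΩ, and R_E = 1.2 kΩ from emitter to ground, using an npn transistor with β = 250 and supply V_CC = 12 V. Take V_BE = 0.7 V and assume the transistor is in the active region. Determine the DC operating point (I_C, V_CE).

I_C ≈ 1.5 mA, V_CE ≈ 9.1 V

Thevenize the base divider: V_Th = V_CC·R_2/(R_1+R_2) = 12×2.7/12.7 = 2.55 V, R_Th = R_1‖R_2 = 2.13 kΩ.
Base-emitter loop: V_Th = I_B·R_Th + V_BE + (β+1)I_B·R_E, so I_B = (2.55 − 0.7) / (2.13 + 251×1.2) = 0.0061 mA.
I_C = β·I_B = 250×0.0061 = 1.53 mA, and I_E = (β+1)I_B = 1.53 mA.
V_CE = V_CC − I_C·R_C − I_E·R_E = 12 − 1.53×0.68 − 1.53×1.2 = 9.12 V.
V_CE = 9.12 V > 0.2 V confirms active-region operation.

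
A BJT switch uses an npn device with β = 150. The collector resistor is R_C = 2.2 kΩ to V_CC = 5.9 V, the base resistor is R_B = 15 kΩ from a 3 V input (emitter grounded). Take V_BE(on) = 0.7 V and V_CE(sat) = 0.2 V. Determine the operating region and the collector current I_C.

saturation; I_C ≈ 2.6 mA

Assume active: I_B = (3 − 0.7)/15 = 0.153 mA, giving I_C = β·I_B = 23 mA.
But then V_CE = 5.9 − 23×2.2 = -44.7 V < V_CE(sat) = 0.2 V — impossible in the active region.
So the transistor is saturated. With V_CE = 0.2 V, I_C = (V_CC − 0.2)/R_C = 5.7/2.2 = 2.59 mA.
Check: β·I_B = 23 mA > I_C = 2.59 mA, confirming saturation.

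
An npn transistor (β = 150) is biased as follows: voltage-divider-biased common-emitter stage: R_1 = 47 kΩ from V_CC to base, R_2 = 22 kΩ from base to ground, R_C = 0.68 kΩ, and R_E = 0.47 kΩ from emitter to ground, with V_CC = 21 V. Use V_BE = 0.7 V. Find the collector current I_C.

Thevenize the base divider: V_Th = V_CC·R_2/(R_1+R_2) = 21×22/69 = 6.7 V, R_Th = R_1‖R_2 = 15 kΩ.
Base-emitter loop: V_Th = I_B·R_Th + V_BE + (β+1)I_B·R_E, so I_B = (6.7 − 0.7) / (15 + 151×0.47) = 0.0698 mA.
I_C = β·I_B = 150×0.0698 = 10.5 mA, and I_E = (β+1)I_B = 10.5 mA.
V_CE = V_CC − I_C·R_C − I_E·R_E = 21 − 10.5×0.68 − 10.5×0.47 = 8.93 V.
V_CE = 8.93 V > 0.2 V confirms active-region operation.

I_C ≈ 10 mA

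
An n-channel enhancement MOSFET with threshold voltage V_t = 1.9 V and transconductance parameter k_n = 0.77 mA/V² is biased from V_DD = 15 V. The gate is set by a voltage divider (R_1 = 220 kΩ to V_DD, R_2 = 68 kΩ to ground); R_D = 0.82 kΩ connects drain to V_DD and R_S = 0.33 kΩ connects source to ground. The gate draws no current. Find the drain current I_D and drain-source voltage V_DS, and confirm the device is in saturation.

V_G = V_DD·R_2/(R_1+R_2) = 15×68/288 = 3.54 V.
Assume saturation: I_D = (k_n/2)(V_GS − V_t)² with V_GS = V_G − I_D·R_S = 3.54 − 0.33·I_D.
Substituting gives 0.0419·I_D² − 1.42·I_D + 1.04 = 0, with roots I_D = 0.749 or 33.1 mA.
The root I_D = 33.1 mA gives V_GS = -7.37 V ≤ V_t, so take I_D = 0.749 mA.
Then V_GS = 3.29 V and V_DS = V_DD − I_D(R_D+R_S) = 15 − 0.749×1.15 = 14.1 V.
Saturation requires V_DS ≥ V_GS − V_t = 1.39 V; 14.1 ≥ 1.39 ✓.

I_D ≈ 0.75 mA, V_DS ≈ 14 V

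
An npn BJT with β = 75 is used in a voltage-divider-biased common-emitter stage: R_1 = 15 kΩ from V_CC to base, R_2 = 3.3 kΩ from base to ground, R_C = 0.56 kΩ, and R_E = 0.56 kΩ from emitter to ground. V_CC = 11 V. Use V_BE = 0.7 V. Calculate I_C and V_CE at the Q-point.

Thevenize the base divider: V_Th = V_CC·R_2/(R_1+R_2) = 11×3.3/18.3 = 1.98 V, R_Th = R_1‖R_2 = 2.7 kΩ.
Base-emitter loop: V_Th = I_B·R_Th + V_BE + (β+1)I_B·R_E, so I_B = (1.98 − 0.7) / (2.7 + 76×0.56) = 0.0284 mA.
I_C = β·I_B = 75×0.0284 = 2.13 mA, and I_E = (β+1)I_B = 2.16 mA.
V_CE = V_CC − I_C·R_C − I_E·R_E = 11 − 2.13×0.56 − 2.16×0.56 = 8.6 V.
V_CE = 8.6 V > 0.2 V confirms active-region operation.

I_C ≈ 2.1 mA, V_CE ≈ 8.6 V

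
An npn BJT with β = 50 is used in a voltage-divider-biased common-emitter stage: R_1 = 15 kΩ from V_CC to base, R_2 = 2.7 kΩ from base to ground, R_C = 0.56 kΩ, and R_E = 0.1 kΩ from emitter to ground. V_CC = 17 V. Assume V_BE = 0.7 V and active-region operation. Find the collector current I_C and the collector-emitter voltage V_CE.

Thevenize the base divider: V_Th = V_CC·R_2/(R_1+R_2) = 17×2.7/17.7 = 2.59 V, R_Th = R_1‖R_2 = 2.29 kΩ.
Base-emitter loop: V_Th = I_B·R_Th + V_BE + (β+1)I_B·R_E, so I_B = (2.59 − 0.7) / (2.29 + 51×0.1) = 0.256 mA.
I_C = β·I_B = 50×0.256 = 12.8 mA, and I_E = (β+1)I_B = 13.1 mA.
V_CE = V_CC − I_C·R_C − I_E·R_E = 17 − 12.8×0.56 − 13.1×0.1 = 8.52 V.
V_CE = 8.52 V > 0.2 V confirms active-region operation.

I_C ≈ 13 mA, V_CE ≈ 8.5 V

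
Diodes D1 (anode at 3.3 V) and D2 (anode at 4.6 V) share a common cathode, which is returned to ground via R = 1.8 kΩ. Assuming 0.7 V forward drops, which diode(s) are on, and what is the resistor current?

Assume both conduct. Then node N would need to be at both 3.3−0.7 = 2.6 V and 4.6−0.7 = 3.9 V, which is impossible.
Assume only D2 conducts: V_N = 4.6 − 0.7 = 3.9 V, so I_R = 3.9/1.8 = 2.17 mA.
Check D1: its anode-to-cathode voltage is 3.3 − 3.9 = -0.6 V < 0.7 V, so it is off. The assumption is consistent.

Only D2 conducts; I_R ≈ 2.2 mA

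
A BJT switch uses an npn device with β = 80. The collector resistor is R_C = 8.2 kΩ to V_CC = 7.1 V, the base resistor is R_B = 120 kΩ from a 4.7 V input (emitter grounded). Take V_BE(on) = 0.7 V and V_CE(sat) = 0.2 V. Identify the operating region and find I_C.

Assume active: I_B = (4.7 − 0.7)/120 = 0.0333 mA, giving I_C = β·I_B = 2.67 mA.
But then V_CE = 7.1 − 2.67×8.2 = -14.8 V < V_CE(sat) = 0.2 V — impossible in the active region.
So the transistor is saturated. With V_CE = 0.2 V, I_C = (V_CC − 0.2)/R_C = 6.9/8.2 = 0.841 mA.
Check: β·I_B = 2.67 mA > I_C = 0.841 mA, confirming saturation.

saturation; I_C ≈ 0.84 mA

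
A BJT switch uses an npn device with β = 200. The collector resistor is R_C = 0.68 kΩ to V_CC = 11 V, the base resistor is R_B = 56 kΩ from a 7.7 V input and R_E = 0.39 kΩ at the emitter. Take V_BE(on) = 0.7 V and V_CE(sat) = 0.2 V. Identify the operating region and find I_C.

saturation; I_C ≈ 10 mA

Assume active: I_B = (7.7 − 0.7)/(56 + 201×0.39) = 0.0521 mA, I_C = β·I_B = 10.4 mA.
Then V_CE = 11 − 10.4×0.68 − 10.5×0.39 = -0.167 V < 0.2 V — the active assumption fails.
Re-solve with V_CE = 0.2 V. KCL at the emitter: V_E/R_E = (V_BB−0.7−V_E)/R_B + (V_CC−0.2−V_E)/R_C, giving V_E = 3.95 V.
I_C = (V_CC − 0.2 − V_E)/R_C = (10.8 − 3.95)/0.68 = 10.1 mA.
Check: I_B = (7 − 3.95)/56 = 0.0545 mA, and β·I_B = 10.9 mA > I_C, confirming saturation.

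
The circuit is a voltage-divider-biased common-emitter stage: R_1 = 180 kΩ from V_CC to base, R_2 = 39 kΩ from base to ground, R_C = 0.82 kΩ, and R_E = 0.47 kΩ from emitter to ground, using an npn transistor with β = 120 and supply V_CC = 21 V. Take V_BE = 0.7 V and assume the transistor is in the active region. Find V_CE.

V_CE ≈ 16 V

Thevenize the base divider: V_Th = V_CC·R_2/(R_1+R_2) = 21×39/219 = 3.74 V, R_Th = R_1‖R_2 = 32.1 kΩ.
Base-emitter loop: V_Th = I_B·R_Th + V_BE + (β+1)I_B·R_E, so I_B = (3.74 − 0.7) / (32.1 + 121×0.47) = 0.0342 mA.
I_C = β·I_B = 120×0.0342 = 4.1 mA, and I_E = (β+1)I_B = 4.14 mA.
V_CE = V_CC − I_C·R_C − I_E·R_E = 21 − 4.1×0.82 − 4.14×0.47 = 15.7 V.
V_CE = 15.7 V > 0.2 V confirms active-region operation.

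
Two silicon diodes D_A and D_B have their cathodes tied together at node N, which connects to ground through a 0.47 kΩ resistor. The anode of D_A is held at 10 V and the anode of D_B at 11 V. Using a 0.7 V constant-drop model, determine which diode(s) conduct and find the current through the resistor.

Only D_B conducts; I_R ≈ 22 mA

Assume both conduct. Then node N would need to be at both 10−0.7 = 9.3 V and 11−0.7 = 10.3 V, which is impossible.
Assume only D_B conducts: V_N = 11 − 0.7 = 10.3 V, so I_R = 10.3/0.47 = 21.9 mA.
Check D_A: its anode-to-cathode voltage is 10 − 10.3 = -0.3 V < 0.7 V, so it is off. The assumption is consistent.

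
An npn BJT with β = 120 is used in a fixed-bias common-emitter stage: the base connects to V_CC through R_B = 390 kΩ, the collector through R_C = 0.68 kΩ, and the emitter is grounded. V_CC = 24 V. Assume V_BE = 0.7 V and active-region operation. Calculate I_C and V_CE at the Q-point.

Base loop: V_CC = I_B·R_B + V_BE, so I_B = (24 − 0.7)/390 kΩ = 0.0597 mA.
In the active region I_C = β·I_B = 120 × 0.0597 = 7.17 mA.
Collector loop: V_CE = V_CC − I_C·R_C = 24 − 7.17×0.68 = 19.1 V.
Since V_CE = 19.1 V > V_CE(sat) ≈ 0.2 V, the transistor is in the active region as assumed.

I_C ≈ 7.2 mA, V_CE ≈ 19 V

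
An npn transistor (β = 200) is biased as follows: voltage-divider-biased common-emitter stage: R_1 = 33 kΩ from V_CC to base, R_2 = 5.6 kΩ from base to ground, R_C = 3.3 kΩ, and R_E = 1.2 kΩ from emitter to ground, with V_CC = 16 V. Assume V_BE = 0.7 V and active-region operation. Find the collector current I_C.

Thevenize the base divider: V_Th = V_CC·R_2/(R_1+R_2) = 16×5.6/38.6 = 2.32 V, R_Th = R_1‖R_2 = 4.79 kΩ.
Base-emitter loop: V_Th = I_B·R_Th + V_BE + (β+1)I_B·R_E, so I_B = (2.32 − 0.7) / (4.79 + 201×1.2) = 0.00659 mA.
I_C = β·I_B = 200×0.00659 = 1.32 mA, and I_E = (β+1)I_B = 1.32 mA.
V_CE = V_CC − I_C·R_C − I_E·R_E = 16 − 1.32×3.3 − 1.32×1.2 = 10.1 V.
V_CE = 10.1 V > 0.2 V confirms active-region operation.

I_C ≈ 1.3 mA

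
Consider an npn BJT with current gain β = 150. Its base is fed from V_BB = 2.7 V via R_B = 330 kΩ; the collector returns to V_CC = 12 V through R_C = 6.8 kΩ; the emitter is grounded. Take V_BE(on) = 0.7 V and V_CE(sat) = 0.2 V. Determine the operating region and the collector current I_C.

active; I_C ≈ 0.91 mA

Assume active. Base-emitter loop: I_B = (V_BB − V_BE)/R_B = (2.7 − 0.7)/330 = 0.00606 mA.
I_C = β·I_B = 150×0.00606 = 0.909 mA.
V_CE = V_CC − I_C·R_C = 12 − 0.909×6.8 = 5.82 V > V_CE(sat), so the active-region assumption holds.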